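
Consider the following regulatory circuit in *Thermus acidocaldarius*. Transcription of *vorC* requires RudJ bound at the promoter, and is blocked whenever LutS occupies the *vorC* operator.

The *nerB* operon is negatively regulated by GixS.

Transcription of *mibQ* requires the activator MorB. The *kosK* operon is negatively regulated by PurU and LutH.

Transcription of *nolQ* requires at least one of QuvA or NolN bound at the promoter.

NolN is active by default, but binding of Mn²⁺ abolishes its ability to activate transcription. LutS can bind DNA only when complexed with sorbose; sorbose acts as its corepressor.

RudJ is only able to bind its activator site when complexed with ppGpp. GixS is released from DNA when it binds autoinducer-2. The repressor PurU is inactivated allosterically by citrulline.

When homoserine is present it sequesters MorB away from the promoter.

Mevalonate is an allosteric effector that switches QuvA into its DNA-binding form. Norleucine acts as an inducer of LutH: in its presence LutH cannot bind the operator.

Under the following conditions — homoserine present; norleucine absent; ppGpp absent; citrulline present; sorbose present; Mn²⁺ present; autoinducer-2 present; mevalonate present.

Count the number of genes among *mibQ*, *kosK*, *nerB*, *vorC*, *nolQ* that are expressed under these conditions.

Homoserine is present, so MorB is inactive.
Required activator MorB is absent, so *mibQ* is not transcribed.
→ *mibQ* is OFF.
Citrulline is present, so PurU is inactive.
Norleucine is absent, so LutH is active.
With repressor LutH bound, *kosK* is not transcribed.
→ *kosK* is OFF.
Autoinducer-2 is present, so GixS is inactive.
With no repressor bound, *nerB* is transcribed.
→ *nerB* is ON.
Sorbose is present, so LutS is active.
ppGpp is absent, so RudJ is inactive.
With repressor LutS bound, *vorC* is not transcribed.
→ *vorC* is OFF.
Mevalonate is present, so QuvA is active.
Mn²⁺ is present, so NolN is inactive.
Activator QuvA is present, so *nolQ* is transcribed.
→ *nolQ* is ON.
2 of the 5 genes are transcribed.

2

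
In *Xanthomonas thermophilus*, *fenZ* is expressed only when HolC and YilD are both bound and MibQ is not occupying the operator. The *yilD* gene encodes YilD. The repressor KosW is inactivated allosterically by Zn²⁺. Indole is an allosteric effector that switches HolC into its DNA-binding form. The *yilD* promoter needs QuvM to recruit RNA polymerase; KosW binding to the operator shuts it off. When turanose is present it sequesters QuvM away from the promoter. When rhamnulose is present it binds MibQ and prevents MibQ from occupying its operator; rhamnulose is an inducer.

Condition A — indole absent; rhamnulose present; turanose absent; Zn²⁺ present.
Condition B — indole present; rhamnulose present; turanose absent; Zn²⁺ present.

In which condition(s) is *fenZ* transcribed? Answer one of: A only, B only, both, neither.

B only

Condition A:
Indole is absent, so HolC is inactive.
Rhamnulose is present, so MibQ is inactive.
Turanose is absent, so QuvM is active.
Zn²⁺ is present, so KosW is inactive.
No repressor is bound and QuvM is active, so *yilD* is transcribed.
So YilD is produced and active.
Required activator HolC is absent, so *fenZ* is not transcribed.
→ *fenZ* is OFF in A.
Condition B:
Indole is present, so HolC is active.
Rhamnulose is present, so MibQ is inactive.
Turanose is absent, so QuvM is active.
Zn²⁺ is present, so KosW is inactive.
No repressor is bound and QuvM is active, so *yilD* is transcribed.
So YilD is produced and active.
No repressor is bound and HolC and YilD are active, so *fenZ* is transcribed.
→ *fenZ* is ON in B.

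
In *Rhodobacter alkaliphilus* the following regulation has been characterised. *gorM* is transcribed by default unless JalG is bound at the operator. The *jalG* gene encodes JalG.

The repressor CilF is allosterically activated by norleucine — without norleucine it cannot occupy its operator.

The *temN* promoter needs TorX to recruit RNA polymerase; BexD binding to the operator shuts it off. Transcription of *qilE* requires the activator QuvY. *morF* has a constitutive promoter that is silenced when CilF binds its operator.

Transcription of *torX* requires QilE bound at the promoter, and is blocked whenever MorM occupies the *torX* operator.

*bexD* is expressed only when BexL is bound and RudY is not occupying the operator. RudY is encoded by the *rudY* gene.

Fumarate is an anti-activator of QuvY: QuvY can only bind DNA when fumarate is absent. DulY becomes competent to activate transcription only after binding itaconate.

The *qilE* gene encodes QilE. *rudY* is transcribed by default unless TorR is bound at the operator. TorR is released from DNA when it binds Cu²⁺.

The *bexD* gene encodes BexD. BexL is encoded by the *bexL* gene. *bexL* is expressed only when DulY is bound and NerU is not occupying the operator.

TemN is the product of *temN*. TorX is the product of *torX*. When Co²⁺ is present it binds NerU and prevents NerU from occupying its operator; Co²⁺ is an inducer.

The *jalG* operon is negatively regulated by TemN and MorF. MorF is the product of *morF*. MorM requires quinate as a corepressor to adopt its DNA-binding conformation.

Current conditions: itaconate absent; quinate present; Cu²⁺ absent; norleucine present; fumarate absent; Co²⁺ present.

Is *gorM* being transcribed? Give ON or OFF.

OFF

Fumarate is absent, so QuvY is active.
No repressor is bound and QuvY is active, so *qilE* is transcribed.
So QilE is produced and active.
Quinate is present, so MorM is active.
With repressor MorM bound, *torX* is not transcribed.
So TorX is not produced.
Co²⁺ is present, so NerU is inactive.
Itaconate is absent, so DulY is inactive.
Required activator DulY is absent, so *bexL* is not transcribed.
So BexL is not produced.
Cu²⁺ is absent, so TorR is active.
With repressor TorR bound, *rudY* is not transcribed.
So RudY is not produced.
Required activator BexL is absent, so *bexD* is not transcribed.
So BexD is not produced.
Required activator TorX is absent, so *temN* is not transcribed.
So TemN is not produced.
Norleucine is present, so CilF is active.
With repressor CilF bound, *morF* is not transcribed.
So MorF is not produced.
With no repressor bound, *jalG* is transcribed.
So JalG is produced and active.
With repressor JalG bound, *gorM* is not transcribed.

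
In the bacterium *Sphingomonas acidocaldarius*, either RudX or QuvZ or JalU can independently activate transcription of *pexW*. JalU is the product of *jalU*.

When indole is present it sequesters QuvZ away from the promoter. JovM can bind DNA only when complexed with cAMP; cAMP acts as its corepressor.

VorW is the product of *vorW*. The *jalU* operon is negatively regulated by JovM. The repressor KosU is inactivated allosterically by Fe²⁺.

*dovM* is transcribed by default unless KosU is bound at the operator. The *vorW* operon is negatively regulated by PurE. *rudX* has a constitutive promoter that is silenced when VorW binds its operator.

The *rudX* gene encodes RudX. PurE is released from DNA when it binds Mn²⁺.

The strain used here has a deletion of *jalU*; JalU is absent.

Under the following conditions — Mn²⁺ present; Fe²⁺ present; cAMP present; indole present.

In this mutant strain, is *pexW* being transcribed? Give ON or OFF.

Mn²⁺ is present, so PurE is inactive.
With no repressor bound, *vorW* is transcribed.
So VorW is produced and active.
With repressor VorW bound, *rudX* is not transcribed.
So RudX is not produced.
Indole is present, so QuvZ is inactive.
JalU is non-functional in this strain, so it has no effect.
No activator is available at the *pexW* promoter, so *pexW* is not transcribed.

OFF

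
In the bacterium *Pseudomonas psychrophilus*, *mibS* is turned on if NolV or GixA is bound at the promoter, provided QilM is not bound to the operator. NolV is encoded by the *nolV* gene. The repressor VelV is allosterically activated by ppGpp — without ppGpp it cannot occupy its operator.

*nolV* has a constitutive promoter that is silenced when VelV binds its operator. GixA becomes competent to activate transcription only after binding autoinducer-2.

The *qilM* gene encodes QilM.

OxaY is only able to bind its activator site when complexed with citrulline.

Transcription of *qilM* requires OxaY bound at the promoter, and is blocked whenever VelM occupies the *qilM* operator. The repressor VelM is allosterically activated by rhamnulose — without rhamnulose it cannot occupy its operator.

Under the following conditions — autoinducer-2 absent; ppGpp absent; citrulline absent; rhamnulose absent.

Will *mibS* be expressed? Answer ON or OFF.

ON

Rhamnulose is absent, so VelM is inactive.
Citrulline is absent, so OxaY is inactive.
Required activator OxaY is absent, so *qilM* is not transcribed.
So QilM is not produced.
ppGpp is absent, so VelV is inactive.
With no repressor bound, *nolV* is transcribed.
So NolV is produced and active.
Autoinducer-2 is absent, so GixA is inactive.
Activator NolV is present, so *mibS* is transcribed.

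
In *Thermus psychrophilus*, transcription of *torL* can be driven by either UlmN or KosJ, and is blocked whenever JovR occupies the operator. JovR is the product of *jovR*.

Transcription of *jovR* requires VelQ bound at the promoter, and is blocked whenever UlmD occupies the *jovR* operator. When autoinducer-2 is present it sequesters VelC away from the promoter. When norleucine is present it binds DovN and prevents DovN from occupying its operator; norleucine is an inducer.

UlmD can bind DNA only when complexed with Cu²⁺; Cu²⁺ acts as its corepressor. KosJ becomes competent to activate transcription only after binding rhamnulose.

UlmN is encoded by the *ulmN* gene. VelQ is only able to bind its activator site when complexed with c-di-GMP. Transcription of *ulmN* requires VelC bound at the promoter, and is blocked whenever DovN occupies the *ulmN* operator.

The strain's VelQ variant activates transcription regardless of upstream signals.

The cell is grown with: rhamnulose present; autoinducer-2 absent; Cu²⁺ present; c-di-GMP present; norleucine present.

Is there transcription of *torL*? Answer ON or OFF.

Autoinducer-2 is absent, so VelC is active.
Norleucine is present, so DovN is inactive.
No repressor is bound and VelC is active, so *ulmN* is transcribed.
So UlmN is produced and active.
VelQ is constitutively active in this strain.
Cu²⁺ is present, so UlmD is active.
With repressor UlmD bound, *jovR* is not transcribed.
So JovR is not produced.
Rhamnulose is present, so KosJ is active.
Activator UlmN is present, so *torL* is transcribed.

ON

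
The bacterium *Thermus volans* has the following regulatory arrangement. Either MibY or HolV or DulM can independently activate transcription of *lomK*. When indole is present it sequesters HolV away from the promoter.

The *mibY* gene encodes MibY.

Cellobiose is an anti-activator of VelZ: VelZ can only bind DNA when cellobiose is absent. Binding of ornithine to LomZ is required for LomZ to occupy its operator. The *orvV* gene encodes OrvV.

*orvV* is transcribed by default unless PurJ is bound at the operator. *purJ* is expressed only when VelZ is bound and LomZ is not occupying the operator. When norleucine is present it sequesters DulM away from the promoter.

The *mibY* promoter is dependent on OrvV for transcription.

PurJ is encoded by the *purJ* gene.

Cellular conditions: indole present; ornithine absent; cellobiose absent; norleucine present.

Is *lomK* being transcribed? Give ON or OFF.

Ornithine is absent, so LomZ is inactive.
Cellobiose is absent, so VelZ is active.
No repressor is bound and VelZ is active, so *purJ* is transcribed.
So PurJ is produced and active.
With repressor PurJ bound, *orvV* is not transcribed.
So OrvV is not produced.
Required activator OrvV is absent, so *mibY* is not transcribed.
So MibY is not produced.
Indole is present, so HolV is inactive.
Norleucine is present, so DulM is inactive.
No activator is available at the *lomK* promoter, so *lomK* is not transcribed.

OFF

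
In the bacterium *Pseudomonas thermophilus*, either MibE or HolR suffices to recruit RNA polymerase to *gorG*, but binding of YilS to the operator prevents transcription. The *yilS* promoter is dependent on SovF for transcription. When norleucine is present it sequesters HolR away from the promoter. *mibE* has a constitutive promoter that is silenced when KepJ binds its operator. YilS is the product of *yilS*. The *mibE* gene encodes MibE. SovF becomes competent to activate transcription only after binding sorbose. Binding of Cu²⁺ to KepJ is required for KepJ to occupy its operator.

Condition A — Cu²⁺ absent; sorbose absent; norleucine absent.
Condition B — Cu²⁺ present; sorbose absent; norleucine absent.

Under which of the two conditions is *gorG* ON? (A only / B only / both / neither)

Condition A:
Cu²⁺ is absent, so KepJ is inactive.
With no repressor bound, *mibE* is transcribed.
So MibE is produced and active.
Sorbose is absent, so SovF is inactive.
Required activator SovF is absent, so *yilS* is not transcribed.
So YilS is not produced.
Norleucine is absent, so HolR is active.
Activator MibE is present, so *gorG* is transcribed.
→ *gorG* is ON in A.
Condition B:
Cu²⁺ is present, so KepJ is active.
With repressor KepJ bound, *mibE* is not transcribed.
So MibE is not produced.
Sorbose is absent, so SovF is inactive.
Required activator SovF is absent, so *yilS* is not transcribed.
So YilS is not produced.
Norleucine is absent, so HolR is active.
Activator HolR is present, so *gorG* is transcribed.
→ *gorG* is ON in B.

both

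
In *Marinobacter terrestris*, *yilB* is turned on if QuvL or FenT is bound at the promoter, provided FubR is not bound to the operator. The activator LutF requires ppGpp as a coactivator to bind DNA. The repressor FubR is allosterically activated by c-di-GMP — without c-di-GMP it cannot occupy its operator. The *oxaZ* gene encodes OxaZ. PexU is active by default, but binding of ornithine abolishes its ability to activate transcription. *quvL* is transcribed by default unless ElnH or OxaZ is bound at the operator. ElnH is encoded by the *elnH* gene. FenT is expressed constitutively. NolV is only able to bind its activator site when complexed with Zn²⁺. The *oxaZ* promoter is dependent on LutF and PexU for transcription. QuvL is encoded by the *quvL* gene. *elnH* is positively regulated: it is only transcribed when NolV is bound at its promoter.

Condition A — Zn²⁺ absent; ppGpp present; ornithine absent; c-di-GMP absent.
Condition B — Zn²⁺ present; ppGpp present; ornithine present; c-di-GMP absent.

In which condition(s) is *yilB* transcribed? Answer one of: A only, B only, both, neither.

both

Condition A:
Zn²⁺ is absent, so NolV is inactive.
Required activator NolV is absent, so *elnH* is not transcribed.
So ElnH is not produced.
ppGpp is present, so LutF is active.
Ornithine is absent, so PexU is active.
No repressor is bound and LutF and PexU are active, so *oxaZ* is transcribed.
So OxaZ is produced and active.
With repressor OxaZ bound, *quvL* is not transcribed.
So QuvL is not produced.
FenT is produced constitutively and is active.
c-di-GMP is absent, so FubR is inactive.
Activator FenT is present, so *yilB* is transcribed.
→ *yilB* is ON in A.
Condition B:
Zn²⁺ is present, so NolV is active.
No repressor is bound and NolV is active, so *elnH* is transcribed.
So ElnH is produced and active.
ppGpp is present, so LutF is active.
Ornithine is present, so PexU is inactive.
Required activator PexU is absent, so *oxaZ* is not transcribed.
So OxaZ is not produced.
With repressor ElnH bound, *quvL* is not transcribed.
So QuvL is not produced.
FenT is produced constitutively and is active.
c-di-GMP is absent, so FubR is inactive.
Activator FenT is present, so *yilB* is transcribed.
→ *yilB* is ON in B.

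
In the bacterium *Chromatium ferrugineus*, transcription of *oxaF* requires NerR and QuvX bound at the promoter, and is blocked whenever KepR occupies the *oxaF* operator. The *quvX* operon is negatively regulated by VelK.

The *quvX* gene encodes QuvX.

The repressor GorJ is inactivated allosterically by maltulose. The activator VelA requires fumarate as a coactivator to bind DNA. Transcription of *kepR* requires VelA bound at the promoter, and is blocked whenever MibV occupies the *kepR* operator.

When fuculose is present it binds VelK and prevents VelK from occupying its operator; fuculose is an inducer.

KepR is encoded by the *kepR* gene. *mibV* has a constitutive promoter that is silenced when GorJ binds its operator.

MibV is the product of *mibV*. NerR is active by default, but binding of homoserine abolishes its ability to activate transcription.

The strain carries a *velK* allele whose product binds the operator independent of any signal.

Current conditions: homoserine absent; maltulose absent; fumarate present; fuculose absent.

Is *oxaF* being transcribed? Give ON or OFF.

OFF

Homoserine is absent, so NerR is active.
Fumarate is present, so VelA is active.
Maltulose is absent, so GorJ is active.
With repressor GorJ bound, *mibV* is not transcribed.
So MibV is not produced.
No repressor is bound and VelA is active, so *kepR* is transcribed.
So KepR is produced and active.
VelK is constitutively active in this strain.
With repressor VelK bound, *quvX* is not transcribed.
So QuvX is not produced.
With repressor KepR bound, *oxaF* is not transcribed.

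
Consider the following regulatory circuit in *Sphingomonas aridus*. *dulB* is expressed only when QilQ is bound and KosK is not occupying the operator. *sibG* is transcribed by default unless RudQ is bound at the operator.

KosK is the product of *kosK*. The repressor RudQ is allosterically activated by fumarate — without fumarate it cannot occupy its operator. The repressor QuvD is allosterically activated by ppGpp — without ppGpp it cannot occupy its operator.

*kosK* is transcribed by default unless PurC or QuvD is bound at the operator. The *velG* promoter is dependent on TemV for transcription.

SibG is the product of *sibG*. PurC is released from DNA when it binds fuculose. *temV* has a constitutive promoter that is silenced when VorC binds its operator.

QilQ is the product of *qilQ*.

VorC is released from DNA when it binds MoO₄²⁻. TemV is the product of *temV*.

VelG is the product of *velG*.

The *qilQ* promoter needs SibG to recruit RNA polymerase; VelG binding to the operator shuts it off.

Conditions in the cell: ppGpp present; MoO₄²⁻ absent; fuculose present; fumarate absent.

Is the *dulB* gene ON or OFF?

ON

Fuculose is present, so PurC is inactive.
ppGpp is present, so QuvD is active.
With repressor QuvD bound, *kosK* is not transcribed.
So KosK is not produced.
MoO₄²⁻ is absent, so VorC is active.
With repressor VorC bound, *temV* is not transcribed.
So TemV is not produced.
Required activator TemV is absent, so *velG* is not transcribed.
So VelG is not produced.
Fumarate is absent, so RudQ is inactive.
With no repressor bound, *sibG* is transcribed.
So SibG is produced and active.
No repressor is bound and SibG is active, so *qilQ* is transcribed.
So QilQ is produced and active.
No repressor is bound and QilQ is active, so *dulB* is transcribed.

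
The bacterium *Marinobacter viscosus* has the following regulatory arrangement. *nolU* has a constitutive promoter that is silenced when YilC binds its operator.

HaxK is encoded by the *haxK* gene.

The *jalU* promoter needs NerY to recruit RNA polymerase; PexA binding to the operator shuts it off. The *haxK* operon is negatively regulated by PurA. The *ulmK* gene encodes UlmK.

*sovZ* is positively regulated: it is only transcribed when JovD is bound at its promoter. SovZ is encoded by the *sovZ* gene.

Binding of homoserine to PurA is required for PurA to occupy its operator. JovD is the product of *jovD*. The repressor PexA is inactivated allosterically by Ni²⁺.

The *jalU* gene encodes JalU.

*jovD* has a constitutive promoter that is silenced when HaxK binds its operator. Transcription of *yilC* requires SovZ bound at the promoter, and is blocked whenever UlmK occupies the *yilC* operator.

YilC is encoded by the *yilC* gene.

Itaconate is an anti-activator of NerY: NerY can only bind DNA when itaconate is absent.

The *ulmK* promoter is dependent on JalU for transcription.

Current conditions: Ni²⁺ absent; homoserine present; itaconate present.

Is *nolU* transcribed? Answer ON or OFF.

Homoserine is present, so PurA is active.
With repressor PurA bound, *haxK* is not transcribed.
So HaxK is not produced.
With no repressor bound, *jovD* is transcribed.
So JovD is produced and active.
No repressor is bound and JovD is active, so *sovZ* is transcribed.
So SovZ is produced and active.
Ni²⁺ is absent, so PexA is active.
Itaconate is present, so NerY is inactive.
With repressor PexA bound, *jalU* is not transcribed.
So JalU is not produced.
Required activator JalU is absent, so *ulmK* is not transcribed.
So UlmK is not produced.
No repressor is bound and SovZ is active, so *yilC* is transcribed.
So YilC is produced and active.
With repressor YilC bound, *nolU* is not transcribed.

OFF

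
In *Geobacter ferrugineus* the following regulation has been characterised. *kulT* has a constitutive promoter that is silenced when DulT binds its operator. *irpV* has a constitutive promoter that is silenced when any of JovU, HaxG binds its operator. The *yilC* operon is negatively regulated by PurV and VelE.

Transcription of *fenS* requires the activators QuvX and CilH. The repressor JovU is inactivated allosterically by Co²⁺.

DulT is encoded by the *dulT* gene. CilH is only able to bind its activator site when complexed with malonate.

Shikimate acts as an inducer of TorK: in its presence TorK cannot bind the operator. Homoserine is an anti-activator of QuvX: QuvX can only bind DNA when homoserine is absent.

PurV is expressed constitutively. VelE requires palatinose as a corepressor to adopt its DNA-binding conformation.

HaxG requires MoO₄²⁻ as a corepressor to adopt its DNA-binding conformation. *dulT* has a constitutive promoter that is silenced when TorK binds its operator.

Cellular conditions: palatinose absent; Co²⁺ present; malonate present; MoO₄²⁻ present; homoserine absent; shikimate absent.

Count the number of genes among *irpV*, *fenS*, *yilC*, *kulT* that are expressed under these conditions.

2

Co²⁺ is present, so JovU is inactive.
MoO₄²⁻ is present, so HaxG is active.
With repressor HaxG bound, *irpV* is not transcribed.
→ *irpV* is OFF.
Homoserine is absent, so QuvX is active.
Malonate is present, so CilH is active.
No repressor is bound and QuvX and CilH are active, so *fenS* is transcribed.
→ *fenS* is ON.
PurV is produced constitutively and is active.
Palatinose is absent, so VelE is inactive.
With repressor PurV bound, *yilC* is not transcribed.
→ *yilC* is OFF.
Shikimate is absent, so TorK is active.
With repressor TorK bound, *dulT* is not transcribed.
So DulT is not produced.
With no repressor bound, *kulT* is transcribed.
→ *kulT* is ON.
2 of the 4 genes are transcribed.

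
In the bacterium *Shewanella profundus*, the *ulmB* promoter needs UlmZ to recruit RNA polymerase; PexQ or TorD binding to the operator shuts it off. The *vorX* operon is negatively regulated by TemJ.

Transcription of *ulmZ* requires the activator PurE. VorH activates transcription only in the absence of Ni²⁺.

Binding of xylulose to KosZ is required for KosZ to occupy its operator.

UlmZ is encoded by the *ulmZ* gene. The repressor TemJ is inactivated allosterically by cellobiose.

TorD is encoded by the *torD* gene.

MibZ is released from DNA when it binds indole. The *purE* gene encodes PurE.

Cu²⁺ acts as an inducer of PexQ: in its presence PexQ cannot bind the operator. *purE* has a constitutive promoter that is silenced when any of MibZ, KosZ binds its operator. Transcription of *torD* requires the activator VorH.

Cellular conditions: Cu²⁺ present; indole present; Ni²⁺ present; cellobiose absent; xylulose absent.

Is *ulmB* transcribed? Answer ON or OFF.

Indole is present, so MibZ is inactive.
Xylulose is absent, so KosZ is inactive.
With no repressor bound, *purE* is transcribed.
So PurE is produced and active.
No repressor is bound and PurE is active, so *ulmZ* is transcribed.
So UlmZ is produced and active.
Cu²⁺ is present, so PexQ is inactive.
Ni²⁺ is present, so VorH is inactive.
Required activator VorH is absent, so *torD* is not transcribed.
So TorD is not produced.
No repressor is bound and UlmZ is active, so *ulmB* is transcribed.

ON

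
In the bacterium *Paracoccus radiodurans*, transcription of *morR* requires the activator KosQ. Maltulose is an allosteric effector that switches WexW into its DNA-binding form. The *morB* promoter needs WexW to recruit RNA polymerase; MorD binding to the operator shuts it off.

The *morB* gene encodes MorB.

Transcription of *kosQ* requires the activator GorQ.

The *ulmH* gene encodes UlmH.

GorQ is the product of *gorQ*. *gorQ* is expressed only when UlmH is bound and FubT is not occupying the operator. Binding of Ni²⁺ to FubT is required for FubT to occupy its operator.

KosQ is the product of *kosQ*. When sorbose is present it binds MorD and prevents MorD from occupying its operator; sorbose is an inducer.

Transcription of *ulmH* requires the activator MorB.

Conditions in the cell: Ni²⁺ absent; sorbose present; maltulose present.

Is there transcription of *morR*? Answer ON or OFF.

Maltulose is present, so WexW is active.
Sorbose is present, so MorD is inactive.
No repressor is bound and WexW is active, so *morB* is transcribed.
So MorB is produced and active.
No repressor is bound and MorB is active, so *ulmH* is transcribed.
So UlmH is produced and active.
Ni²⁺ is absent, so FubT is inactive.
No repressor is bound and UlmH is active, so *gorQ* is transcribed.
So GorQ is produced and active.
No repressor is bound and GorQ is active, so *kosQ* is transcribed.
So KosQ is produced and active.
No repressor is bound and KosQ is active, so *morR* is transcribed.

ON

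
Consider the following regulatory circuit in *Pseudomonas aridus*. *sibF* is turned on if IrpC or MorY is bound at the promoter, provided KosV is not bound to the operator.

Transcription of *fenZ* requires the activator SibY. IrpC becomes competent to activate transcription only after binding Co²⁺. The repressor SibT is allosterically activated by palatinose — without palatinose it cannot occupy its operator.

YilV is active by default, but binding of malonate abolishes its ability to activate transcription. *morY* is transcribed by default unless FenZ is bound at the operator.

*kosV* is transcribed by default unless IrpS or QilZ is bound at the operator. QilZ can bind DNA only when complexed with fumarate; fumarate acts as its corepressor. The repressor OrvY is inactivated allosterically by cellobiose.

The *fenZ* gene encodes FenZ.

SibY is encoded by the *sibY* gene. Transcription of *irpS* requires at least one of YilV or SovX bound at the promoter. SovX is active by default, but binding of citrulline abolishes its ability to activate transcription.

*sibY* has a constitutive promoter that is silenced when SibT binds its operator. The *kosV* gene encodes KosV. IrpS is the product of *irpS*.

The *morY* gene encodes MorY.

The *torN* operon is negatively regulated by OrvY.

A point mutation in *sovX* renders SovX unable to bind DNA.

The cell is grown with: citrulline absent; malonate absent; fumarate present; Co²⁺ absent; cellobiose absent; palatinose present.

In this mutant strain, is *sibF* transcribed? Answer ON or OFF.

Malonate is absent, so YilV is active.
SovX is non-functional in this strain, so it has no effect.
Activator YilV is present, so *irpS* is transcribed.
So IrpS is produced and active.
Fumarate is present, so QilZ is active.
With repressor IrpS bound, *kosV* is not transcribed.
So KosV is not produced.
Co²⁺ is absent, so IrpC is inactive.
Palatinose is present, so SibT is active.
With repressor SibT bound, *sibY* is not transcribed.
So SibY is not produced.
Required activator SibY is absent, so *fenZ* is not transcribed.
So FenZ is not produced.
With no repressor bound, *morY* is transcribed.
So MorY is produced and active.
Activator MorY is present, so *sibF* is transcribed.

ON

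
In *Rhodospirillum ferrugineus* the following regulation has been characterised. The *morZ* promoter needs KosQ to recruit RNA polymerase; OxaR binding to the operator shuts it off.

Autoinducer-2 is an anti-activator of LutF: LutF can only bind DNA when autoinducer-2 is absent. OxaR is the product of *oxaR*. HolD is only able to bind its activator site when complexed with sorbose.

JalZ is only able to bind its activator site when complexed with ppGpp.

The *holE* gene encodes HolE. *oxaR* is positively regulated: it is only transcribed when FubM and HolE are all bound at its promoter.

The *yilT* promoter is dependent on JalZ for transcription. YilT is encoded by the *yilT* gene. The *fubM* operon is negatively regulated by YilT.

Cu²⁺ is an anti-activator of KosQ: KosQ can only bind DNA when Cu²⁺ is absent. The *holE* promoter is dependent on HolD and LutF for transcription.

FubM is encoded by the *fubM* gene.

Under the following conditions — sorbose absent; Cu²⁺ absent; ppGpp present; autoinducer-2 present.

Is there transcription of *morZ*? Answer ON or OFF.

ON

Cu²⁺ is absent, so KosQ is active.
ppGpp is present, so JalZ is active.
No repressor is bound and JalZ is active, so *yilT* is transcribed.
So YilT is produced and active.
With repressor YilT bound, *fubM* is not transcribed.
So FubM is not produced.
Sorbose is absent, so HolD is inactive.
Autoinducer-2 is present, so LutF is inactive.
Required activator HolD is absent, so *holE* is not transcribed.
So HolE is not produced.
Required activator FubM is absent, so *oxaR* is not transcribed.
So OxaR is not produced.
No repressor is bound and KosQ is active, so *morZ* is transcribed.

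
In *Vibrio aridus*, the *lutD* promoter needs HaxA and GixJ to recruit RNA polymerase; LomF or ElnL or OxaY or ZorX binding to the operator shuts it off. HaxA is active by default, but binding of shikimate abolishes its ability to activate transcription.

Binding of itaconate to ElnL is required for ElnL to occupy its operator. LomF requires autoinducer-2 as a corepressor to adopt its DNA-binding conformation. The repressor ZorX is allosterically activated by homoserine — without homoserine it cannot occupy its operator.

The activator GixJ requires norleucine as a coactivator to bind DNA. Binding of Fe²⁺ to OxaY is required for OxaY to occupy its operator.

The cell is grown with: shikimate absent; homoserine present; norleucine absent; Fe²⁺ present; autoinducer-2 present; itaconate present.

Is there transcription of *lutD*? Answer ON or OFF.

OFF

Shikimate is absent, so HaxA is active.
Autoinducer-2 is present, so LomF is active.
Norleucine is absent, so GixJ is inactive.
Itaconate is present, so ElnL is active.
Fe²⁺ is present, so OxaY is active.
Homoserine is present, so ZorX is active.
With repressor LomF bound, *lutD* is not transcribed.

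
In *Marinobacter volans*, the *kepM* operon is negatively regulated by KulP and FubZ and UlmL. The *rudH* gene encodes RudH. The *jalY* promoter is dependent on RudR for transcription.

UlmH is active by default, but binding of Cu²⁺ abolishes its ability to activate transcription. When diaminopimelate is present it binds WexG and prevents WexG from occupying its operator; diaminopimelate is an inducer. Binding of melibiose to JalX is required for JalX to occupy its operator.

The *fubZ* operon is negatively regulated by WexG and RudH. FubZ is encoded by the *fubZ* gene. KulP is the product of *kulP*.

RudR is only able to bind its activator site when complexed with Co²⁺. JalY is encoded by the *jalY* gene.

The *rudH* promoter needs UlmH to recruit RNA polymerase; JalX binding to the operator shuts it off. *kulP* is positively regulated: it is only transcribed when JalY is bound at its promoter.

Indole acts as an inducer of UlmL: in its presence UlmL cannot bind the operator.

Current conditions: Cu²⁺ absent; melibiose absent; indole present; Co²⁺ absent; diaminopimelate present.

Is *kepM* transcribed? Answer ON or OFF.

Co²⁺ is absent, so RudR is inactive.
Required activator RudR is absent, so *jalY* is not transcribed.
So JalY is not produced.
Required activator JalY is absent, so *kulP* is not transcribed.
So KulP is not produced.
Diaminopimelate is present, so WexG is inactive.
Cu²⁺ is absent, so UlmH is active.
Melibiose is absent, so JalX is inactive.
No repressor is bound and UlmH is active, so *rudH* is transcribed.
So RudH is produced and active.
With repressor RudH bound, *fubZ* is not transcribed.
So FubZ is not produced.
Indole is present, so UlmL is inactive.
With no repressor bound, *kepM* is transcribed.

ON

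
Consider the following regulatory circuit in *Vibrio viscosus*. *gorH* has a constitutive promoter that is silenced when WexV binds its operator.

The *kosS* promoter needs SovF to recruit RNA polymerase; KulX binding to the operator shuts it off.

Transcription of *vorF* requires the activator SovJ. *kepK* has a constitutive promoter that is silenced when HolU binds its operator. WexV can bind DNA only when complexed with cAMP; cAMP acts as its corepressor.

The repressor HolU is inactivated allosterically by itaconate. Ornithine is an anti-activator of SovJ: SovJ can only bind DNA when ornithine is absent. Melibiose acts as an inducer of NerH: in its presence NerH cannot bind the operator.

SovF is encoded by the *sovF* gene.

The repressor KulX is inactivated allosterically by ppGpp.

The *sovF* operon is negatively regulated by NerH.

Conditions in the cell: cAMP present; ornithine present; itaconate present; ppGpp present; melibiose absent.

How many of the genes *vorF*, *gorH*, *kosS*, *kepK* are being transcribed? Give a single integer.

Ornithine is present, so SovJ is inactive.
Required activator SovJ is absent, so *vorF* is not transcribed.
→ *vorF* is OFF.
cAMP is present, so WexV is active.
With repressor WexV bound, *gorH* is not transcribed.
→ *gorH* is OFF.
ppGpp is present, so KulX is inactive.
Melibiose is absent, so NerH is active.
With repressor NerH bound, *sovF* is not transcribed.
So SovF is not produced.
Required activator SovF is absent, so *kosS* is not transcribed.
→ *kosS* is OFF.
Itaconate is present, so HolU is inactive.
With no repressor bound, *kepK* is transcribed.
→ *kepK* is ON.
1 of the 4 genes is transcribed.

1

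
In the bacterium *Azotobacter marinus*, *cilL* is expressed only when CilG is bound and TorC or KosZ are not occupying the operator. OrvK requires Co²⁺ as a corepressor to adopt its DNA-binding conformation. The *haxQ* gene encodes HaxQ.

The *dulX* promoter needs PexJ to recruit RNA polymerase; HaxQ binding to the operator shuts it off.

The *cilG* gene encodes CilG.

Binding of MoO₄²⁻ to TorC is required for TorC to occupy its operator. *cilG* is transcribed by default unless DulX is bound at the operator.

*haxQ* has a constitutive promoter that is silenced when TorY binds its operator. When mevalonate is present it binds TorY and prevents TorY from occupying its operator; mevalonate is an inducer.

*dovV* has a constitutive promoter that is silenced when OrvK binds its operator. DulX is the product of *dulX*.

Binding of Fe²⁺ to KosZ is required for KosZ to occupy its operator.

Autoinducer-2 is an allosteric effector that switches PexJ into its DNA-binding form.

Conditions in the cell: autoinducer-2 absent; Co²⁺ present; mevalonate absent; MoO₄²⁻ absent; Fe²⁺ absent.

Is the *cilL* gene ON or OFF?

Mevalonate is absent, so TorY is active.
With repressor TorY bound, *haxQ* is not transcribed.
So HaxQ is not produced.
Autoinducer-2 is absent, so PexJ is inactive.
Required activator PexJ is absent, so *dulX* is not transcribed.
So DulX is not produced.
With no repressor bound, *cilG* is transcribed.
So CilG is produced and active.
MoO₄²⁻ is absent, so TorC is inactive.
Fe²⁺ is absent, so KosZ is inactive.
No repressor is bound and CilG is active, so *cilL* is transcribed.

ON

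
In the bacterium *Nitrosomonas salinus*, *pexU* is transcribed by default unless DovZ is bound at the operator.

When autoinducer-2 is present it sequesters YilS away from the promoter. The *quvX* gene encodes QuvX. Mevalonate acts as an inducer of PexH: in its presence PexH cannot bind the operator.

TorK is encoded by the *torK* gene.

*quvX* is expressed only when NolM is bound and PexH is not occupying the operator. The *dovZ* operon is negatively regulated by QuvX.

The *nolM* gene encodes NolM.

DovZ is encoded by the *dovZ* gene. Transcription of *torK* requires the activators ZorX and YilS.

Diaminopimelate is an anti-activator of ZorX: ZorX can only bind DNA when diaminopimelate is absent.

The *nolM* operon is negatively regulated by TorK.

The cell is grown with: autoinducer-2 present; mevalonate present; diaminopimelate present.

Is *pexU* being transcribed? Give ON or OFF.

Diaminopimelate is present, so ZorX is inactive.
Autoinducer-2 is present, so YilS is inactive.
Required activator ZorX is absent, so *torK* is not transcribed.
So TorK is not produced.
With no repressor bound, *nolM* is transcribed.
So NolM is produced and active.
Mevalonate is present, so PexH is inactive.
No repressor is bound and NolM is active, so *quvX* is transcribed.
So QuvX is produced and active.
With repressor QuvX bound, *dovZ* is not transcribed.
So DovZ is not produced.
With no repressor bound, *pexU* is transcribed.

ON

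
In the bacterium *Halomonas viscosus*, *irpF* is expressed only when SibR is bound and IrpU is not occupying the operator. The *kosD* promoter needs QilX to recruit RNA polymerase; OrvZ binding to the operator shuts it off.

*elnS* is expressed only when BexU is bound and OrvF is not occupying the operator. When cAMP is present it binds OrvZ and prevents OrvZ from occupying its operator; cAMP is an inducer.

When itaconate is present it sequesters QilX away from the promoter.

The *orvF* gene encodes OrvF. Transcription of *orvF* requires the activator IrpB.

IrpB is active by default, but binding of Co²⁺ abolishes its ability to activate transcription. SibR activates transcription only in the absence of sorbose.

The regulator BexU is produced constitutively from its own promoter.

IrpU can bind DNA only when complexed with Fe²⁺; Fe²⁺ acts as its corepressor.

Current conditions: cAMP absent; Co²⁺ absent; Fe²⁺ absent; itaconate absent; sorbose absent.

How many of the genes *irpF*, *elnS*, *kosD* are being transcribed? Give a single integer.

1

Fe²⁺ is absent, so IrpU is inactive.
Sorbose is absent, so SibR is active.
No repressor is bound and SibR is active, so *irpF* is transcribed.
→ *irpF* is ON.
BexU is produced constitutively and is active.
Co²⁺ is absent, so IrpB is active.
No repressor is bound and IrpB is active, so *orvF* is transcribed.
So OrvF is produced and active.
With repressor OrvF bound, *elnS* is not transcribed.
→ *elnS* is OFF.
Itaconate is absent, so QilX is active.
cAMP is absent, so OrvZ is active.
With repressor OrvZ bound, *kosD* is not transcribed.
→ *kosD* is OFF.
1 of the 3 genes is transcribed.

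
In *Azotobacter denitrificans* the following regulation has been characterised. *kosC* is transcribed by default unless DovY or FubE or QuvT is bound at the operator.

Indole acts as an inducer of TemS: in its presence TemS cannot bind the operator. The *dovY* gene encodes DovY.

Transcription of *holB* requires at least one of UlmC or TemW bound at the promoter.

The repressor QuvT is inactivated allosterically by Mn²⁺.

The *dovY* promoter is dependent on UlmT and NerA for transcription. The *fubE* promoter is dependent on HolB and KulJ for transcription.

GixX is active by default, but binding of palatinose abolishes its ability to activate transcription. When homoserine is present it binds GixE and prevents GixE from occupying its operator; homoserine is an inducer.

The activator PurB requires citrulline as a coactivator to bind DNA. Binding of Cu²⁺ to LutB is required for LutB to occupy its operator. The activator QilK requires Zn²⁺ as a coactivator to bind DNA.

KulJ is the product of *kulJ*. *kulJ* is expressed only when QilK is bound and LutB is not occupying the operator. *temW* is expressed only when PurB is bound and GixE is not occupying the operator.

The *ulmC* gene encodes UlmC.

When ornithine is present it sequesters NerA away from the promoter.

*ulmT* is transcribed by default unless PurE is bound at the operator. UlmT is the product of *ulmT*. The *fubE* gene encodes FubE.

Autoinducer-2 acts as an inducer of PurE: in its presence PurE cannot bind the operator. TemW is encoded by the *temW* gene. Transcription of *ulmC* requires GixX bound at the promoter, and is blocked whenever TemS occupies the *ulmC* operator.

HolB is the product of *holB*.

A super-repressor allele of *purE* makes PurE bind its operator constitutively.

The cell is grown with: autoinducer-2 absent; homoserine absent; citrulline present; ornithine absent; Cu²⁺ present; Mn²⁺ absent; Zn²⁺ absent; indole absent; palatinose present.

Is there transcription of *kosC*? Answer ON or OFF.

OFF

PurE is constitutively active in this strain.
With repressor PurE bound, *ulmT* is not transcribed.
So UlmT is not produced.
Ornithine is absent, so NerA is active.
Required activator UlmT is absent, so *dovY* is not transcribed.
So DovY is not produced.
Indole is absent, so TemS is active.
Palatinose is present, so GixX is inactive.
With repressor TemS bound, *ulmC* is not transcribed.
So UlmC is not produced.
Homoserine is absent, so GixE is active.
Citrulline is present, so PurB is active.
With repressor GixE bound, *temW* is not transcribed.
So TemW is not produced.
No activator is available at the *holB* promoter, so *holB* is not transcribed.
So HolB is not produced.
Zn²⁺ is absent, so QilK is inactive.
Cu²⁺ is present, so LutB is active.
With repressor LutB bound, *kulJ* is not transcribed.
So KulJ is not produced.
Required activator HolB is absent, so *fubE* is not transcribed.
So FubE is not produced.
Mn²⁺ is absent, so QuvT is active.
With repressor QuvT bound, *kosC* is not transcribed.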